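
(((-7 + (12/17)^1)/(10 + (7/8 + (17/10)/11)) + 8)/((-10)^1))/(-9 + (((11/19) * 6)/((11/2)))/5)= 5822816/69548343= 0.08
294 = 294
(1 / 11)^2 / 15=1 / 1815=0.00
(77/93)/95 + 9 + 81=795227/8835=90.01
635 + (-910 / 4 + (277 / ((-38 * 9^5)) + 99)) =568257913 / 1121931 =506.50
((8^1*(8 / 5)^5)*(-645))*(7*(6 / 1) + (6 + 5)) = -2867645.64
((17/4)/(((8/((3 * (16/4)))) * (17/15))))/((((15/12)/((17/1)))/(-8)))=-612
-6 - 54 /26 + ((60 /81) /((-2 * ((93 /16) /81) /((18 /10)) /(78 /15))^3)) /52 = -4792165964067 /1210259375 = -3959.62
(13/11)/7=13/77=0.17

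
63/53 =1.19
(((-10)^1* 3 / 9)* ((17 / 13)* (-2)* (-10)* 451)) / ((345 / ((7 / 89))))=-2146760 / 239499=-8.96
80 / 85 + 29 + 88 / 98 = 25689 / 833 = 30.84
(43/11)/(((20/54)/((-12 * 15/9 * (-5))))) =11610/11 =1055.45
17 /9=1.89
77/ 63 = 11/ 9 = 1.22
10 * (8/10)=8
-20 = -20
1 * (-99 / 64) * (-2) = 99 / 32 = 3.09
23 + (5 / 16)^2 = 23.10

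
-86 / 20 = -43 / 10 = -4.30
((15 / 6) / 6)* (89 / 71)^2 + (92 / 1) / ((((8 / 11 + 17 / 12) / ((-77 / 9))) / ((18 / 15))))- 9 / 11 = -414966431299 / 941557980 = -440.72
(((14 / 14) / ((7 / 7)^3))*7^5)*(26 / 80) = 5462.28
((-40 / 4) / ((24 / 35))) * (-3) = 43.75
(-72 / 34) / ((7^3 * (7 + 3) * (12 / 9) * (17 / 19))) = -513 / 991270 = -0.00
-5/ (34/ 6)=-0.88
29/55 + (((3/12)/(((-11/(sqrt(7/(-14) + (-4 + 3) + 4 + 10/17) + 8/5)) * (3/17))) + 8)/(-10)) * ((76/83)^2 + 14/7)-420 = -798871669/1894475 + 3259 * sqrt(3570)/3031160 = -421.62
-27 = -27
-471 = -471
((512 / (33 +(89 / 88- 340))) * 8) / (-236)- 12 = -18974204 / 1588693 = -11.94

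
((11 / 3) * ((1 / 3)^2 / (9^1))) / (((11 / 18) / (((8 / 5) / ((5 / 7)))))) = 112 / 675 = 0.17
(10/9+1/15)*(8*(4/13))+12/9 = 2476/585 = 4.23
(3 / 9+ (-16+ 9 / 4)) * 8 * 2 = -214.67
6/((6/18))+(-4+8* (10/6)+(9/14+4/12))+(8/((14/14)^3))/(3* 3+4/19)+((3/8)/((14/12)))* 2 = 15656/525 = 29.82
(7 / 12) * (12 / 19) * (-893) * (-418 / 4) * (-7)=-481327 / 2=-240663.50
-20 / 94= -10 / 47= -0.21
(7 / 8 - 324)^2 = 6682225 / 64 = 104409.77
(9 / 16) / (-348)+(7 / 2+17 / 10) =48241 / 9280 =5.20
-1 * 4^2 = -16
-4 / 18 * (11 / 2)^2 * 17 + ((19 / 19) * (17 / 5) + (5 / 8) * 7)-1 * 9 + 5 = -39781 / 360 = -110.50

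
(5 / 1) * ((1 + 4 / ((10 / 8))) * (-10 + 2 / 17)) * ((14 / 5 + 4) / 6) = -1176 / 5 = -235.20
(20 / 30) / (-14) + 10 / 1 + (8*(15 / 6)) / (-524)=27274 / 2751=9.91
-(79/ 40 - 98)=3841/ 40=96.02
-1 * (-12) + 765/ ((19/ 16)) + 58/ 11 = 138250/ 209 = 661.48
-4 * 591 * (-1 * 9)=21276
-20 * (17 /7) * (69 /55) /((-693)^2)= -1564 /12326391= -0.00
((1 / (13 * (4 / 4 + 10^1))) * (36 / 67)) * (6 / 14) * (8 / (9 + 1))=432 / 335335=0.00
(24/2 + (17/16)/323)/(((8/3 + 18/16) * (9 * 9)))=3649/93366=0.04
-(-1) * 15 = 15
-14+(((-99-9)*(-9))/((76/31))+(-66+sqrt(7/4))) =sqrt(7)/2+6013/19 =317.80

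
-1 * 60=-60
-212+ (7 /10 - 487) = -6983 /10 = -698.30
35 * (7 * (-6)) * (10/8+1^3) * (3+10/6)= -15435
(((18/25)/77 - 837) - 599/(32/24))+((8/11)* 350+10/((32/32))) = -7867053/7700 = -1021.70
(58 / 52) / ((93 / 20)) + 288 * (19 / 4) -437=1125869 / 1209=931.24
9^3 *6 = 4374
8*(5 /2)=20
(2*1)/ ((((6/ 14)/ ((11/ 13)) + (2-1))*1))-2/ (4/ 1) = 24/ 29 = 0.83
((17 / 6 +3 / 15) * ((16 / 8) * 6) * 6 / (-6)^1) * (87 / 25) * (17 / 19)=-269178 / 2375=-113.34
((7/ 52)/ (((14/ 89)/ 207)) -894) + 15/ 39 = -74513/ 104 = -716.47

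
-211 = -211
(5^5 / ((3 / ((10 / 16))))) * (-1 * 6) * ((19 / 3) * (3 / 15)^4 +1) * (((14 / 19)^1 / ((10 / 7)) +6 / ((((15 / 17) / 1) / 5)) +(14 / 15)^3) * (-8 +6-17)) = 2145391567 / 810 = 2648631.56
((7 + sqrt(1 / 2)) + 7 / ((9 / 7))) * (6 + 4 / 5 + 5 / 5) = 39 * sqrt(2) / 10 + 1456 / 15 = 102.58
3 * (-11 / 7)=-33 / 7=-4.71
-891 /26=-34.27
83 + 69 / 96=2679 / 32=83.72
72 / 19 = 3.79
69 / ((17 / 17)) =69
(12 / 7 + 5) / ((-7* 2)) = -47 / 98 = -0.48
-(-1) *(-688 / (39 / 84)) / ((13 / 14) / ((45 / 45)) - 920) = 269696 / 167271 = 1.61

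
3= 3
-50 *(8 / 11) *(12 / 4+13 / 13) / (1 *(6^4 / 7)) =-700 / 891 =-0.79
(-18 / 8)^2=81 / 16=5.06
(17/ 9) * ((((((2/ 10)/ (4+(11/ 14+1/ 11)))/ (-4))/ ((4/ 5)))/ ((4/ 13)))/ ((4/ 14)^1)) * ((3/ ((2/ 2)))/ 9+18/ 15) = -2739737/ 6488640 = -0.42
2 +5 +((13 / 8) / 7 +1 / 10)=2053 / 280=7.33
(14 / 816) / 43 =7 / 17544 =0.00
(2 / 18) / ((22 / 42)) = 7 / 33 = 0.21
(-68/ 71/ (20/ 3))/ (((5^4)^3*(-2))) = 51/ 173339843750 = 0.00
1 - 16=-15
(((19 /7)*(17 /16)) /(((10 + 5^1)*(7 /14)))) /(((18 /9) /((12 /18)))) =323 /2520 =0.13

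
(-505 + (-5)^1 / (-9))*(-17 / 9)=77180 / 81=952.84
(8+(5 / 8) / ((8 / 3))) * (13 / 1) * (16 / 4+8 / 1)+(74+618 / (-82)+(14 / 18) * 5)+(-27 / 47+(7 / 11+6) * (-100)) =690.70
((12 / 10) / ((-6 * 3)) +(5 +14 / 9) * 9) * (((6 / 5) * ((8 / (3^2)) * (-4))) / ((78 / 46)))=-100096 / 675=-148.29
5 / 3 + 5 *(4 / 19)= 155 / 57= 2.72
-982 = -982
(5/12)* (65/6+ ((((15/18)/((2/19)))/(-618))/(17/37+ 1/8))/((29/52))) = 502004425/111618216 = 4.50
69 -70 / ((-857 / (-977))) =-9257 / 857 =-10.80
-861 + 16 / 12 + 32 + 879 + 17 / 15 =787 / 15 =52.47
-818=-818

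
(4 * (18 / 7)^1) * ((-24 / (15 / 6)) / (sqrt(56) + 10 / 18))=31104 / 31577 - 559872 * sqrt(14) / 157885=-12.28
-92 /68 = -23 /17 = -1.35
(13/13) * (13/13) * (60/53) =60/53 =1.13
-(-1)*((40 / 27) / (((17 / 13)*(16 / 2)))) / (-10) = -13 / 918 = -0.01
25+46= 71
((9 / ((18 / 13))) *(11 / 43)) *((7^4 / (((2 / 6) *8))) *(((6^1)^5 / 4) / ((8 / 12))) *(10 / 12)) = 1251485235 / 344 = 3638038.47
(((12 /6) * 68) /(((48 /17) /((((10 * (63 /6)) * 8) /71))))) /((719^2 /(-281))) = -11369260 /36704231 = -0.31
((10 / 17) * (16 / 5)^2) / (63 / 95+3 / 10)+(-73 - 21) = -272978 / 3111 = -87.75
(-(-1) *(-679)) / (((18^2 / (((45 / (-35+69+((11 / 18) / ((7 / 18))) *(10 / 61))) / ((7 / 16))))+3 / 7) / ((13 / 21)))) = -2692235 / 693918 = -3.88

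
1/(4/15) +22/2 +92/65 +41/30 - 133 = -18013/156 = -115.47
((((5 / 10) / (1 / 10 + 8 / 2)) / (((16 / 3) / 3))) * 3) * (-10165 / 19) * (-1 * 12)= 1321.19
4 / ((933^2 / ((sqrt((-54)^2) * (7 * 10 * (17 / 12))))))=2380 / 96721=0.02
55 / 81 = 0.68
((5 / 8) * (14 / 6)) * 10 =175 / 12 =14.58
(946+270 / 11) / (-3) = -10676 / 33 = -323.52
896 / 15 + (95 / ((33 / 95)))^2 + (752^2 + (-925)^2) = 8145625778 / 5445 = 1495982.70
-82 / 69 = -1.19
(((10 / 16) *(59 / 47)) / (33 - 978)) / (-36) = 59 / 2558304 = 0.00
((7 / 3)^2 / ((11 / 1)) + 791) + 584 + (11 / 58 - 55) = 7583371 / 5742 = 1320.68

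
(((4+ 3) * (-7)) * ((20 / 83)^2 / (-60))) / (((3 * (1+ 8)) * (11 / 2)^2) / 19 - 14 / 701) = 52210480 / 47308891701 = 0.00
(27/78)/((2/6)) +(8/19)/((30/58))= 13727/7410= 1.85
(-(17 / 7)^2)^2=83521 / 2401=34.79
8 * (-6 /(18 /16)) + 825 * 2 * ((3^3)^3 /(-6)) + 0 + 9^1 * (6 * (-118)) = -16257719 /3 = -5419239.67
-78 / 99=-0.79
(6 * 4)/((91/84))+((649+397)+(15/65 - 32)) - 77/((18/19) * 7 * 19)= 242371/234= 1035.77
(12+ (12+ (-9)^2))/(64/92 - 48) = -2415/1088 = -2.22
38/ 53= 0.72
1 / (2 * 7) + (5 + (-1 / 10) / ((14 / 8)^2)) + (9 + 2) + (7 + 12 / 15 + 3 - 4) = 11191 / 490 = 22.84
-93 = -93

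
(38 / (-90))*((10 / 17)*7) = -266 / 153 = -1.74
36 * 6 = 216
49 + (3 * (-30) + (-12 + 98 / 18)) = -428 / 9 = -47.56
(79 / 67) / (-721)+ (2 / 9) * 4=385745 / 434763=0.89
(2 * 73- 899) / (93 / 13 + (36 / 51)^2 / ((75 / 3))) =-23575175 / 224599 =-104.97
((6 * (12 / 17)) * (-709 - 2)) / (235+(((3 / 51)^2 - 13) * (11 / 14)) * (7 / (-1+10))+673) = -1305396 / 390175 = -3.35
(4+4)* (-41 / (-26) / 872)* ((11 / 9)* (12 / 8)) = 451 / 17004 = 0.03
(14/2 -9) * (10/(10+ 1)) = -20/11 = -1.82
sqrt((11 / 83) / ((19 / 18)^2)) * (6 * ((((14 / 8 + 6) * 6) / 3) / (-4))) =-837 * sqrt(913) / 3154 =-8.02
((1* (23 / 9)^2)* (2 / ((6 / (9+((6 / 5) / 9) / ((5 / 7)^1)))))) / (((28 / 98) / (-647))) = -1650734449 / 36450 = -45287.64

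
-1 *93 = -93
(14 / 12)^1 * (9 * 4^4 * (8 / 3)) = 7168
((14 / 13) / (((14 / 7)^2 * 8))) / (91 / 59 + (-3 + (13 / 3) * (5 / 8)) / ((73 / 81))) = 0.03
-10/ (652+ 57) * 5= -50/ 709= -0.07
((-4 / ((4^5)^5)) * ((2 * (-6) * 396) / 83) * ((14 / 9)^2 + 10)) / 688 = 5533 / 1506876287820496896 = 0.00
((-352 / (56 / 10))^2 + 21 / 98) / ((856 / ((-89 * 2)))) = -34462669 / 41944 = -821.64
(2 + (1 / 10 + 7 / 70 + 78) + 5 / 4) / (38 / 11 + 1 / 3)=53757 / 2500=21.50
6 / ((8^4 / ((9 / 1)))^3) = 2187 / 34359738368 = 0.00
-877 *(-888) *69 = 53735544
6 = 6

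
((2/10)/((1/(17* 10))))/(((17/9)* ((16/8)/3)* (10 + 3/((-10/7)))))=270/79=3.42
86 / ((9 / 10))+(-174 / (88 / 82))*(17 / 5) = -451151 / 990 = -455.71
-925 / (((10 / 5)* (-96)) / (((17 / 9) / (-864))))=-15725 / 1492992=-0.01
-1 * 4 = -4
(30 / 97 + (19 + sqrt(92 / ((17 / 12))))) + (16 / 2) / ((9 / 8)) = 4 * sqrt(1173) / 17 + 23065 / 873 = 34.48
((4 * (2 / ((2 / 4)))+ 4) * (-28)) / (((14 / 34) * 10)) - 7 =-143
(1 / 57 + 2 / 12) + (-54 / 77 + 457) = 1335669 / 2926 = 456.48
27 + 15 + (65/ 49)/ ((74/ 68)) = 78356/ 1813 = 43.22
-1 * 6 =-6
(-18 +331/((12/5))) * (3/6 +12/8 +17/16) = 367.24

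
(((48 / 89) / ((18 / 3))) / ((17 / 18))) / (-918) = -0.00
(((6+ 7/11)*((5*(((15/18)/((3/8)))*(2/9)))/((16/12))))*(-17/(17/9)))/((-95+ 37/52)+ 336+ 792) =-189800/1773849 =-0.11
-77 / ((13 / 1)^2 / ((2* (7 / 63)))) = -154 / 1521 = -0.10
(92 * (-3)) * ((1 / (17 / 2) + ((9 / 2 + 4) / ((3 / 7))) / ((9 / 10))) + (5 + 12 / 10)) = -5986808 / 765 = -7825.89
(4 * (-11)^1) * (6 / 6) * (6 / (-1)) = 264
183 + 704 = 887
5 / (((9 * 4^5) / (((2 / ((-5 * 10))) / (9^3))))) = -1 / 33592320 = -0.00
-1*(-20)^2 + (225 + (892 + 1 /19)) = 13624 /19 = 717.05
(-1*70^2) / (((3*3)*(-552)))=1225 / 1242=0.99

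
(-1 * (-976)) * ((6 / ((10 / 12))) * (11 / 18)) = 21472 / 5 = 4294.40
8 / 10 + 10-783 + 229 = -2716 / 5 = -543.20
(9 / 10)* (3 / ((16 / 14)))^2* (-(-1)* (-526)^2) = 274531761 / 160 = 1715823.51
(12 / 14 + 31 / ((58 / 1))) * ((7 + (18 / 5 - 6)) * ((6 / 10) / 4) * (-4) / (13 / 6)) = -23391 / 13195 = -1.77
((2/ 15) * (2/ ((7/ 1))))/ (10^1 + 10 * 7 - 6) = 2/ 3885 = 0.00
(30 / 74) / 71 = 0.01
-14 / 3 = -4.67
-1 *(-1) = 1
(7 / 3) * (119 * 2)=555.33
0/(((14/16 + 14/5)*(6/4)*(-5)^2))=0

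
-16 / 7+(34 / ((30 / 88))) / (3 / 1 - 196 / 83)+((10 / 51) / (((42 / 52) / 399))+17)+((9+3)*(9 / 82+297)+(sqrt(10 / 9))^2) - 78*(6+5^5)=-2797205756399 / 11636415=-240383.81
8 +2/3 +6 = 44/3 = 14.67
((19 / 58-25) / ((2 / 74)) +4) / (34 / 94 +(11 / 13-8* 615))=32208865 / 174312156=0.18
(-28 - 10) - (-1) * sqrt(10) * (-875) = -875 * sqrt(10) - 38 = -2804.99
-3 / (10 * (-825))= 1 / 2750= 0.00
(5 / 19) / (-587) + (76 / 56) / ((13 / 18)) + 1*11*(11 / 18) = 157126427 / 18268614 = 8.60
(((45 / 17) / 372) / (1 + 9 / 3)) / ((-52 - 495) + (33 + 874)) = 1 / 202368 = 0.00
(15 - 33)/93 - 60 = -1866/31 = -60.19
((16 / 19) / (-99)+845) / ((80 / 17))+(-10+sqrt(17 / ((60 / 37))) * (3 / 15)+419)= sqrt(9435) / 150+88566613 / 150480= 589.21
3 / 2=1.50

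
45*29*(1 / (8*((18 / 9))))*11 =14355 / 16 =897.19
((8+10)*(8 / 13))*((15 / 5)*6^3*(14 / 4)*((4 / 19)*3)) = 15866.82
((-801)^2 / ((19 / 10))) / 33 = 2138670 / 209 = 10232.87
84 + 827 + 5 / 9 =911.56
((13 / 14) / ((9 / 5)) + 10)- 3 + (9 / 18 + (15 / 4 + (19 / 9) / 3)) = 9427 / 756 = 12.47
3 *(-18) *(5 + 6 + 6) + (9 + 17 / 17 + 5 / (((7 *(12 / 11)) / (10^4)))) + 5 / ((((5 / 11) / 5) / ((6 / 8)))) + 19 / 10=2386763 / 420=5682.77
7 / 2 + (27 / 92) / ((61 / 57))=21181 / 5612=3.77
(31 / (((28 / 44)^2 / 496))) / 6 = 6328.22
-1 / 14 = -0.07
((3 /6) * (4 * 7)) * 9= 126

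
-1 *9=-9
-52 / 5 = -10.40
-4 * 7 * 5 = -140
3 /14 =0.21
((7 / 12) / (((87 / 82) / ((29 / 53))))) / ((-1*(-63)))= 41 / 8586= 0.00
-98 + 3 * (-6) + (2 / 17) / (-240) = -236641 / 2040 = -116.00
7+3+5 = 15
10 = 10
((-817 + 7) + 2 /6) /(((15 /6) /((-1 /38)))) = 2429 /285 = 8.52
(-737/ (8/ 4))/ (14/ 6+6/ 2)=-2211/ 32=-69.09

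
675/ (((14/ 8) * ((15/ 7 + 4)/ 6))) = 16200/ 43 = 376.74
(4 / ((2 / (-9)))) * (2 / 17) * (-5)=180 / 17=10.59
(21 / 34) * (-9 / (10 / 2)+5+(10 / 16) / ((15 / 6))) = 1449 / 680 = 2.13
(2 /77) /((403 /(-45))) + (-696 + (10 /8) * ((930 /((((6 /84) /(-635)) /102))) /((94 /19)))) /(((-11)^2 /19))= -536755626225393 /16043027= -33457253.81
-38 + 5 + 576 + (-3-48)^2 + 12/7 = 22020/7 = 3145.71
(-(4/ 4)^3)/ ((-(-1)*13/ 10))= -10/ 13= -0.77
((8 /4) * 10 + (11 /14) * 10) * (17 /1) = 473.57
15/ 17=0.88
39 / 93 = 0.42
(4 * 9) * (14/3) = 168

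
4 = 4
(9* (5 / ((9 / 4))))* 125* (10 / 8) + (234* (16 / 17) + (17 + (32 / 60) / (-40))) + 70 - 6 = 4368433 / 1275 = 3426.22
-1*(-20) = 20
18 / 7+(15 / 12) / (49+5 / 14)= 25121 / 9674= 2.60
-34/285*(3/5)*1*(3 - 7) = 136/475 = 0.29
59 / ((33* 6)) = 59 / 198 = 0.30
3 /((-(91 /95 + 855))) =-285 /81316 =-0.00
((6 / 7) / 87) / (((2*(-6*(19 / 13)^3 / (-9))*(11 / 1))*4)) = 6591 / 122529176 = 0.00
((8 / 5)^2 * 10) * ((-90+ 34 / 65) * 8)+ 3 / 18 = -35733179 / 1950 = -18324.71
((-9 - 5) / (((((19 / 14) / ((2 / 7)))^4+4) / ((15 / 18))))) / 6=-896 / 236421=-0.00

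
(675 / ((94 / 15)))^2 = 11602.04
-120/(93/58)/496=-145/961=-0.15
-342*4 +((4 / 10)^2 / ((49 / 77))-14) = -241806 / 175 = -1381.75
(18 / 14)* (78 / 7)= 702 / 49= 14.33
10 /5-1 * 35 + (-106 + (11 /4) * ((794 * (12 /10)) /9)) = 2282 /15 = 152.13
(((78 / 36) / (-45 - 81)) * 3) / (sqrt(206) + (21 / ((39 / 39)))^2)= -91 / 777100 + 13 * sqrt(206) / 48957300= -0.00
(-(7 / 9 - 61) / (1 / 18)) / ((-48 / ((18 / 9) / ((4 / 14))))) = -1897 / 12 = -158.08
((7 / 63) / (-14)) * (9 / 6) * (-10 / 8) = 5 / 336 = 0.01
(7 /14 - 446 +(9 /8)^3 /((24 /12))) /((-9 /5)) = 253035 /1024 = 247.10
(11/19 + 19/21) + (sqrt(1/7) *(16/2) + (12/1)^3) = 8 *sqrt(7)/7 + 690064/399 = 1732.51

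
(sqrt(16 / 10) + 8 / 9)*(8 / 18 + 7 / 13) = 920 / 1053 + 46*sqrt(10) / 117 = 2.12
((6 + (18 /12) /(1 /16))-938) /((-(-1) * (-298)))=454 /149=3.05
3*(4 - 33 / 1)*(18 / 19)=-82.42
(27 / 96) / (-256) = -9 / 8192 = -0.00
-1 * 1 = -1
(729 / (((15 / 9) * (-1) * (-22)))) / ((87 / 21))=15309 / 3190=4.80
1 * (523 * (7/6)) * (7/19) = 224.80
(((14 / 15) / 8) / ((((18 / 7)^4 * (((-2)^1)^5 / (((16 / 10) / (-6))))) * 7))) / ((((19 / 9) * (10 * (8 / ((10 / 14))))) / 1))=343 / 25530163200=0.00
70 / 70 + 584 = 585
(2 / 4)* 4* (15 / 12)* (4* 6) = 60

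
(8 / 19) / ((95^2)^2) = 8 / 1547561875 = 0.00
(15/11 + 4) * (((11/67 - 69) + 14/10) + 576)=10051771/3685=2727.75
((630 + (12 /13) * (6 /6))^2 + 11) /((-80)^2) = 67274663 /1081600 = 62.20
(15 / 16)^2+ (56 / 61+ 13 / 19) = 736167 / 296704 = 2.48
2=2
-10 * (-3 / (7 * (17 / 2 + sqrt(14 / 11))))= 3740 / 7287 -40 * sqrt(154) / 7287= 0.45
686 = 686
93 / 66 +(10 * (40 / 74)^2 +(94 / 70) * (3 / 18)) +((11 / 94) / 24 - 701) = -276036151519 / 396352880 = -696.44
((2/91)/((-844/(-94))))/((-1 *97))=-47/1862497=-0.00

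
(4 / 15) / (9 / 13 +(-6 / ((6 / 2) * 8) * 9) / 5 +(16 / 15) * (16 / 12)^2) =1872 / 15013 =0.12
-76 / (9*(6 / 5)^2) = -475 / 81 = -5.86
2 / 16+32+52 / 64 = 527 / 16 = 32.94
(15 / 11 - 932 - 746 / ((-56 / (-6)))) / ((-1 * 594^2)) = 155627 / 54336744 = 0.00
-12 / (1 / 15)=-180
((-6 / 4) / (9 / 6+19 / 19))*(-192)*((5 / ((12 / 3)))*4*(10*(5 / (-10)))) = -2880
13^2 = 169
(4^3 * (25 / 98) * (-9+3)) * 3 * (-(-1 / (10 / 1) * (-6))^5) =139968 / 6125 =22.85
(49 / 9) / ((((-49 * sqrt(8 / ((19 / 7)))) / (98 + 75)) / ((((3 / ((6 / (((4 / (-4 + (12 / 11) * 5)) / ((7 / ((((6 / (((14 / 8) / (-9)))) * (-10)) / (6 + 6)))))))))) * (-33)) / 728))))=313995 * sqrt(266) / 1997632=2.56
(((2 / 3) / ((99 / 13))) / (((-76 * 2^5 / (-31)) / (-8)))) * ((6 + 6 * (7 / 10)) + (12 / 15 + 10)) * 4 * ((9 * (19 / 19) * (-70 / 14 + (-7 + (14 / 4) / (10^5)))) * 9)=60933422277 / 83600000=728.87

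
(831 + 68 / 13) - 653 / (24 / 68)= -79087 / 78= -1013.94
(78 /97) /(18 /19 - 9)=-494 /4947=-0.10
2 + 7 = 9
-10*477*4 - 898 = -19978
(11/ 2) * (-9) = -99/ 2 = -49.50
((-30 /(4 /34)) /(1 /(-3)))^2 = 585225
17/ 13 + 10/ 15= 77/ 39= 1.97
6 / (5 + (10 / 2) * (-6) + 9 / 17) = -51 / 208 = -0.25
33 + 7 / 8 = 271 / 8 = 33.88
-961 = -961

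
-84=-84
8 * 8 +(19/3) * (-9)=7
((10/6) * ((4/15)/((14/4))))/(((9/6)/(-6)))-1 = -95/63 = -1.51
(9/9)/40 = 1/40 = 0.02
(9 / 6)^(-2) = 4 / 9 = 0.44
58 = 58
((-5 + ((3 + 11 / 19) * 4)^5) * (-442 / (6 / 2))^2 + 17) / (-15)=-2154525703084889 / 2476099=-870129063.13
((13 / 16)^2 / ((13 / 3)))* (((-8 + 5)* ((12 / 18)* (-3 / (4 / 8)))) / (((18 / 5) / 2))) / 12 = 65 / 768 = 0.08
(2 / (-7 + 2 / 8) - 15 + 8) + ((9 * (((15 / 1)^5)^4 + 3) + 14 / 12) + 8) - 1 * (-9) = 161607477081871032714845795 / 54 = 2992731057071685791015663.00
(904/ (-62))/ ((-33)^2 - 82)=-0.01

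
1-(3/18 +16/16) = -1/6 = -0.17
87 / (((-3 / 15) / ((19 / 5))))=-1653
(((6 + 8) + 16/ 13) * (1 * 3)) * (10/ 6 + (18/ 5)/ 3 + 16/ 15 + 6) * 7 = 206514/ 65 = 3177.14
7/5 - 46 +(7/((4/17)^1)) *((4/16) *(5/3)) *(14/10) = -6539/240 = -27.25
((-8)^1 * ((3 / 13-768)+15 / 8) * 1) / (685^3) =79653 / 4178448625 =0.00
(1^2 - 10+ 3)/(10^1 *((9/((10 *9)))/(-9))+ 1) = -27/4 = -6.75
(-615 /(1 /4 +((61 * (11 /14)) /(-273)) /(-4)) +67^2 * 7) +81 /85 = 11201784548 /381905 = 29331.34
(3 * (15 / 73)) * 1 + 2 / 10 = 298 / 365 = 0.82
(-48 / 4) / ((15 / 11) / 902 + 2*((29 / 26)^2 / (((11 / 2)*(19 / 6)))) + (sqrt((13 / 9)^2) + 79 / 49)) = -168600696264 / 44975111353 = -3.75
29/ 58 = 1/ 2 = 0.50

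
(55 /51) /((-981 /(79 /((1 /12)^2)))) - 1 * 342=-1970698 /5559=-354.51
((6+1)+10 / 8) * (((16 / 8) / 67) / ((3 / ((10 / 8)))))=55 / 536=0.10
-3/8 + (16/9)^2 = 1805/648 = 2.79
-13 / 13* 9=-9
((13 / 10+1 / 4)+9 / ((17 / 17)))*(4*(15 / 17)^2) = 9495 / 289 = 32.85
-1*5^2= -25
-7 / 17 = -0.41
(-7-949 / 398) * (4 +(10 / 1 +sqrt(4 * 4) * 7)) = -78435 / 199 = -394.15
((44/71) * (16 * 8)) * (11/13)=61952/923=67.12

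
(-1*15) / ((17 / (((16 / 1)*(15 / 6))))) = -600 / 17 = -35.29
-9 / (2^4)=-9 / 16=-0.56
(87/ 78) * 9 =261/ 26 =10.04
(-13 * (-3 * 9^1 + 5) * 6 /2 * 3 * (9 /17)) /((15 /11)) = 84942 /85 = 999.32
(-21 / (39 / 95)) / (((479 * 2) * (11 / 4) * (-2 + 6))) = -665 / 136994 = -0.00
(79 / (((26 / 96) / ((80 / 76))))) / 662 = 37920 / 81757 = 0.46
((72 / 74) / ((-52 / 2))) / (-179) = 18 / 86099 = 0.00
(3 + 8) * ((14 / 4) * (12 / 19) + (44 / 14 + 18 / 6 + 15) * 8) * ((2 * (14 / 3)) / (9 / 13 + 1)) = 592540 / 57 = 10395.44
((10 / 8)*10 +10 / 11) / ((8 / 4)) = 295 / 44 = 6.70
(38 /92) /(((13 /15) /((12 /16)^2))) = 2565 /9568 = 0.27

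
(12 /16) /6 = 1 /8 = 0.12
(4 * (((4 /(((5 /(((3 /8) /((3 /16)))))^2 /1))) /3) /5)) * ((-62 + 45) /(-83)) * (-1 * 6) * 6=-1.26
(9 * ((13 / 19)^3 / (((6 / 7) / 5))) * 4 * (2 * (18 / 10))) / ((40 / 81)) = 33633873 / 68590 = 490.36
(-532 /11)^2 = 283024 /121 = 2339.04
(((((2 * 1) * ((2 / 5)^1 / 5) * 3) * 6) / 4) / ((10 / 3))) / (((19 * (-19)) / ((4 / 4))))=-27 / 45125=-0.00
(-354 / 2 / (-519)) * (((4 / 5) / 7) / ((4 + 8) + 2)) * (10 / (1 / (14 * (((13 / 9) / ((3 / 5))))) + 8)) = 30680 / 8848777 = 0.00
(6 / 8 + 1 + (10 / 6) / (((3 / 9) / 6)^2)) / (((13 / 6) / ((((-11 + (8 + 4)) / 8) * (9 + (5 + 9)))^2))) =3439029 / 1664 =2066.72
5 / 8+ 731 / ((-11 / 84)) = -491177 / 88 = -5581.56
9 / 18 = 1 / 2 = 0.50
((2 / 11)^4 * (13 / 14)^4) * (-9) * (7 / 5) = -257049 / 25109315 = -0.01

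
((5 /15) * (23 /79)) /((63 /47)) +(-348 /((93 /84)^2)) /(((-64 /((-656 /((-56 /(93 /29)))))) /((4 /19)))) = 309170893 /8794359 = 35.16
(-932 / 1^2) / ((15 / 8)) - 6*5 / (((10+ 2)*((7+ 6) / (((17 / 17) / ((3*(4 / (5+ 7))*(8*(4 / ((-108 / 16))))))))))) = -24811543 / 49920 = -497.03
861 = 861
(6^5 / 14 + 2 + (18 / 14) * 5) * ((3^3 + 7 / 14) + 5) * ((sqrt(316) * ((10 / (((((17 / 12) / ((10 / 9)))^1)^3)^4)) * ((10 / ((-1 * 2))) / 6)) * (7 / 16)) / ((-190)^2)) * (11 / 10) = -73979789312000000000000 * sqrt(79) / 335328579958797993095883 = -1.96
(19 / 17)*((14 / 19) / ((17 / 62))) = 3.00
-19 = -19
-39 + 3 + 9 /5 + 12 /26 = -2193 /65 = -33.74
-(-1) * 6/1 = 6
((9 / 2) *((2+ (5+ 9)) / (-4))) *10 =-180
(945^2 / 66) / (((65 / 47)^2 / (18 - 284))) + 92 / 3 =-10494551609 / 5577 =-1881755.71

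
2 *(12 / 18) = 1.33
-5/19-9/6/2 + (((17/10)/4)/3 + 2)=1.13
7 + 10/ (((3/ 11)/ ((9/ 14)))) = 214/ 7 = 30.57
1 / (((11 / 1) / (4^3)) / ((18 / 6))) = 192 / 11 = 17.45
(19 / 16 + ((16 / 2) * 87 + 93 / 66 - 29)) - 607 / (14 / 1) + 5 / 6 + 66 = 2561597 / 3696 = 693.07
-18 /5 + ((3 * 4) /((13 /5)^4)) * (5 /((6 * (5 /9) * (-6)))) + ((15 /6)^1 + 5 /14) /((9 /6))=-5280733 /2998905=-1.76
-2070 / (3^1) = -690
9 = 9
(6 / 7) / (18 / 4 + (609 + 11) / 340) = 204 / 1505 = 0.14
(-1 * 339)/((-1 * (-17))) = -339/17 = -19.94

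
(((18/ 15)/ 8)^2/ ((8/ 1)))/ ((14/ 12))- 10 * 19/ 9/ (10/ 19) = -4042957/ 100800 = -40.11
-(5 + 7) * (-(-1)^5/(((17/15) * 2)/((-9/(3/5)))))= 1350/17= 79.41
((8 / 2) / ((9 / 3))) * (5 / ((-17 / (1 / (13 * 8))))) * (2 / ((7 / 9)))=-15 / 1547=-0.01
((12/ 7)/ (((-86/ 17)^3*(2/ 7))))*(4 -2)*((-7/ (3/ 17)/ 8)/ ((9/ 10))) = 2923235/ 5724504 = 0.51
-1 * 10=-10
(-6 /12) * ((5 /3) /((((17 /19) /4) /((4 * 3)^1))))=-760 /17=-44.71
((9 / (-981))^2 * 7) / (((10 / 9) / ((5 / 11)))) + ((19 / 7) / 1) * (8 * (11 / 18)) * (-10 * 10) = -21851531231 / 16467066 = -1326.98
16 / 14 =8 / 7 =1.14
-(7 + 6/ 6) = -8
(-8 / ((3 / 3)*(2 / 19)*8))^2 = 361 / 4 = 90.25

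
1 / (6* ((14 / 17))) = 17 / 84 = 0.20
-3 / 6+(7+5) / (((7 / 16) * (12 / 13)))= 409 / 14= 29.21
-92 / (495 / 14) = -1288 / 495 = -2.60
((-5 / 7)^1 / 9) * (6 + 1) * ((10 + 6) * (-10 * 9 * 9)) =7200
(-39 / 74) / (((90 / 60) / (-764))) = 9932 / 37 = 268.43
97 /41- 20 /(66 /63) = -7543 /451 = -16.73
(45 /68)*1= 45 /68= 0.66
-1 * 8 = -8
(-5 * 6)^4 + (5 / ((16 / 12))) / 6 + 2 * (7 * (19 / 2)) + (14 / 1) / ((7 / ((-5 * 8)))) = 6480429 / 8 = 810053.62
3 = 3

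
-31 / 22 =-1.41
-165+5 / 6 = -985 / 6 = -164.17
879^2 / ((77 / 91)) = 913121.18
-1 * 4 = -4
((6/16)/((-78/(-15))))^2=225/43264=0.01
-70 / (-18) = 35 / 9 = 3.89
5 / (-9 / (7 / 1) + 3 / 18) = -4.47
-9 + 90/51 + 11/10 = -1043/170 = -6.14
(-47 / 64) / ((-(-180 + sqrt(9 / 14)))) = -1645 / 403192 - 47 * sqrt(14) / 9676608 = -0.00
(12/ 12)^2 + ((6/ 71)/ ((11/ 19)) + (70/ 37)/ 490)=232586/ 202279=1.15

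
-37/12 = -3.08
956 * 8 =7648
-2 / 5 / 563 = -2 / 2815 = -0.00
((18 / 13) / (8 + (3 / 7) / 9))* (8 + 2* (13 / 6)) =2.12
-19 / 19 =-1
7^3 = 343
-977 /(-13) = 977 /13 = 75.15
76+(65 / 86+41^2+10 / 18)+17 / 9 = 1362395 / 774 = 1760.20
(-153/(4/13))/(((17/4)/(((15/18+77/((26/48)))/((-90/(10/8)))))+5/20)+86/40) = -36972195/19328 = -1912.88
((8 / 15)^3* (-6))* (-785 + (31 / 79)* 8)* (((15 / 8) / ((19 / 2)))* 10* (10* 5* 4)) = 421662720 / 1501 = 280921.20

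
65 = 65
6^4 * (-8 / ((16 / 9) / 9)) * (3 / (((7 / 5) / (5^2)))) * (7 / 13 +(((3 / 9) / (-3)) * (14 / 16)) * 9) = 12301875 / 13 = 946298.08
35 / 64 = 0.55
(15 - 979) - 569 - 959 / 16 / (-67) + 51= -1587745 / 1072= -1481.11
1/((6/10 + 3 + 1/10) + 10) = 10/137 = 0.07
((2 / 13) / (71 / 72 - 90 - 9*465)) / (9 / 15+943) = -0.00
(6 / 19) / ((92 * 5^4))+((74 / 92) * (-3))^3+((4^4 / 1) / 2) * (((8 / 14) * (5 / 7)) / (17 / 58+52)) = -2242008165262409 / 171781188705000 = -13.05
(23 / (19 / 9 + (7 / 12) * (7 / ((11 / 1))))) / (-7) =-1.32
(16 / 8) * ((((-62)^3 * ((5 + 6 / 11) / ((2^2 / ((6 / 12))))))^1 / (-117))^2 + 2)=6604809019478 / 1656369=3987522.72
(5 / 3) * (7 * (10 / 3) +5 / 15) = 39.44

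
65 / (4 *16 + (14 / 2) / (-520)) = 33800 / 33273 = 1.02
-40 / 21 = -1.90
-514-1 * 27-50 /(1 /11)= -1091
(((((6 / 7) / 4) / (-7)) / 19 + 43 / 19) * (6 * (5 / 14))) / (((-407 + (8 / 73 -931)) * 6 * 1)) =-1537015 / 2545957288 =-0.00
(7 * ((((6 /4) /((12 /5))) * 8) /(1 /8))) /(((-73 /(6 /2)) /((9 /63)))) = -120 /73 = -1.64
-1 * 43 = -43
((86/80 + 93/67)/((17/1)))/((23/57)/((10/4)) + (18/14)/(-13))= 2.32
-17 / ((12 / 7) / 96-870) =952 / 48719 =0.02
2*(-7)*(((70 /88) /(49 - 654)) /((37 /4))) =98 /49247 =0.00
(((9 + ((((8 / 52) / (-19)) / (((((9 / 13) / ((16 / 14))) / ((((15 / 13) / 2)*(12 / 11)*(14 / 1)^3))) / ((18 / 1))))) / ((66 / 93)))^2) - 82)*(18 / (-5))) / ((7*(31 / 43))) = -236956690732991562 / 969157554365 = -244497.59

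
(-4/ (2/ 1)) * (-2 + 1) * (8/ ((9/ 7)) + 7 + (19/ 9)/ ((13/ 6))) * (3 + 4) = 23254/ 117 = 198.75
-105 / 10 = -10.50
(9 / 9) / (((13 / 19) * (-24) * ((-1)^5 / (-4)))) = -19 / 78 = -0.24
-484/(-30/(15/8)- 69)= 5.69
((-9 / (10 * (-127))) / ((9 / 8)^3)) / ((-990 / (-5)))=0.00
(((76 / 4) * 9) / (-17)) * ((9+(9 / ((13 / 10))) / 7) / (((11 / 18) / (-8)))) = 22383216 / 17017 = 1315.34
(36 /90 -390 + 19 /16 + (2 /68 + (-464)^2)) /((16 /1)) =292274359 /21760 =13431.73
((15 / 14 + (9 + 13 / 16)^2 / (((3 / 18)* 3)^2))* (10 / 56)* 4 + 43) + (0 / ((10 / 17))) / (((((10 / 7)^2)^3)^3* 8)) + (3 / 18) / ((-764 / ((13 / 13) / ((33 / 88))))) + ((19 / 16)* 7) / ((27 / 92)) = 5614866679 / 16172352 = 347.19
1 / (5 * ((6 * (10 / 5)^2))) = 1 / 120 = 0.01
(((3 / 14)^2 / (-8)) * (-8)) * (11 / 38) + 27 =201195 / 7448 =27.01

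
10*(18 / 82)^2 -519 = -871629 / 1681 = -518.52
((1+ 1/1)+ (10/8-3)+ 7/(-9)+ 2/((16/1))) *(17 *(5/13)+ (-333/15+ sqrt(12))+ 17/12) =322219/56160-29 *sqrt(3)/36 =4.34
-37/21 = -1.76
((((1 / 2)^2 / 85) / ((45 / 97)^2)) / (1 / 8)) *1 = 18818 / 172125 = 0.11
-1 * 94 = -94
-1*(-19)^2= -361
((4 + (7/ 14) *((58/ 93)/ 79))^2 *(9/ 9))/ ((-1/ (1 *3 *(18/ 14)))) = -2596079667/ 41983207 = -61.84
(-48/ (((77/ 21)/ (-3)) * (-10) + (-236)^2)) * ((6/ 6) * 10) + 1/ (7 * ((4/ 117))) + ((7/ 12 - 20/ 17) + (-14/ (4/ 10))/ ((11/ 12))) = -34066818140/ 984447849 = -34.61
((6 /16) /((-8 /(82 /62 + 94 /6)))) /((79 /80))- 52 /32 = -603 /248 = -2.43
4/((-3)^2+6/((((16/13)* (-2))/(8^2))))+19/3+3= 456/49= 9.31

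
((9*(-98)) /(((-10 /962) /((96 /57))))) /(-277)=-13575744 /26315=-515.89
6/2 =3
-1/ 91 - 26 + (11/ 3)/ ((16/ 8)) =-13201/ 546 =-24.18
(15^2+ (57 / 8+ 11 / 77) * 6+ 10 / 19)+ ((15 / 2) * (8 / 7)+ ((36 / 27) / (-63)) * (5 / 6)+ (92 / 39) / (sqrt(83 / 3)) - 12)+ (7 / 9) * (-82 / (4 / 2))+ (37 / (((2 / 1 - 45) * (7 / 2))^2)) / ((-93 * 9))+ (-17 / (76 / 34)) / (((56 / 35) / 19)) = 92 * sqrt(249) / 3237+ 9923443278467 / 69159729744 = 143.93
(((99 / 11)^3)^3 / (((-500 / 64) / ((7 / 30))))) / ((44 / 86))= -155484756252 / 6875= -22615964.55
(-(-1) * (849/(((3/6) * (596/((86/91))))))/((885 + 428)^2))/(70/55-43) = -0.00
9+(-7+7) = 9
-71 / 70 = -1.01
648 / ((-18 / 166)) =-5976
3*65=195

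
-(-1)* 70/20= 7/2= 3.50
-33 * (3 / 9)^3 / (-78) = 11 / 702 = 0.02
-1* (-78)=78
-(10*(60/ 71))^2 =-360000/ 5041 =-71.41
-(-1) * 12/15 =4/5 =0.80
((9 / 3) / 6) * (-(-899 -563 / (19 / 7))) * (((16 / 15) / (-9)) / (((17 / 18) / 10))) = -672704 / 969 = -694.22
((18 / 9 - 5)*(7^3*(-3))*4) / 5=2469.60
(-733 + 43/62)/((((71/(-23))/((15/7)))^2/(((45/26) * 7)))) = -243184143375/56882644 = -4275.19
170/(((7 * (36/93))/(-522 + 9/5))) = -456909/14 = -32636.36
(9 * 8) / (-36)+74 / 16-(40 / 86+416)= -413.84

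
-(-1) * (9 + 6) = 15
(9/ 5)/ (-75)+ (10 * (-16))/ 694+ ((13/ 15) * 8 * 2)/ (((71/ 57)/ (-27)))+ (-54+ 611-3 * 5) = 742715639/ 3079625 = 241.17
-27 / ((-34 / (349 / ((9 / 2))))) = 61.59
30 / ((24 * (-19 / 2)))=-5 / 38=-0.13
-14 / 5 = -2.80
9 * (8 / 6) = 12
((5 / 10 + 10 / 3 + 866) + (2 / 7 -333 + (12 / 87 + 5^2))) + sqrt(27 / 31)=563.19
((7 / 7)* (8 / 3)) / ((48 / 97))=97 / 18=5.39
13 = 13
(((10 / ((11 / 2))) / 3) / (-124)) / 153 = -5 / 156519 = -0.00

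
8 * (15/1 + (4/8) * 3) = 132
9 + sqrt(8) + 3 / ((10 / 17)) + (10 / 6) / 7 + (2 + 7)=2 * sqrt(2) + 4901 / 210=26.17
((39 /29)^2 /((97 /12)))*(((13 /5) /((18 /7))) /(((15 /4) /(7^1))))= 861224 /2039425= 0.42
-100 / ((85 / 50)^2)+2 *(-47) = -37166 / 289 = -128.60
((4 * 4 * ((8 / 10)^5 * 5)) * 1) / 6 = 8192 / 1875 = 4.37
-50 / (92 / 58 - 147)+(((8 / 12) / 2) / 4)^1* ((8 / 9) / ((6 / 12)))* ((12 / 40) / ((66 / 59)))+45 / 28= 349058509 / 175342860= 1.99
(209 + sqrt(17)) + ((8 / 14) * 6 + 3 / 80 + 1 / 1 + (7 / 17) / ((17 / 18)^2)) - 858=-1772023227 / 2751280 + sqrt(17)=-639.95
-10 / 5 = -2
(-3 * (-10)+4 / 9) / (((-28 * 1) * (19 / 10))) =-0.57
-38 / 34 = -19 / 17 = -1.12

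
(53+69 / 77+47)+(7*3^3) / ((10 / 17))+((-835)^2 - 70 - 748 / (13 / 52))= 534830601 / 770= 694585.20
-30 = -30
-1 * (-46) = 46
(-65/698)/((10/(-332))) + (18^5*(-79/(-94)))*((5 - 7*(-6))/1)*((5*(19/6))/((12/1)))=34369733969/349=98480613.09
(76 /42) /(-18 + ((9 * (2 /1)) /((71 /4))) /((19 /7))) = -0.10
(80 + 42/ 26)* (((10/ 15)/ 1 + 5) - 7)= -4244/ 39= -108.82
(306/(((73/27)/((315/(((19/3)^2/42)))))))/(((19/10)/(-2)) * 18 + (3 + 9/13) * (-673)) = -42629441400/2857218613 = -14.92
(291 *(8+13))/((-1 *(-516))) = 2037/172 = 11.84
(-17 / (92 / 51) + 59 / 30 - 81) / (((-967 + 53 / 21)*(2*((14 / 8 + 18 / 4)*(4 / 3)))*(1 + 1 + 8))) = 2563491 / 4658420000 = 0.00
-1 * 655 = -655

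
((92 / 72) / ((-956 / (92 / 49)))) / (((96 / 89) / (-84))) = 47081 / 240912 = 0.20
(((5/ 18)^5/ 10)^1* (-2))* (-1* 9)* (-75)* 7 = -109375/ 69984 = -1.56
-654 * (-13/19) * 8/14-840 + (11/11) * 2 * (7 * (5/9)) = -690098/1197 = -576.52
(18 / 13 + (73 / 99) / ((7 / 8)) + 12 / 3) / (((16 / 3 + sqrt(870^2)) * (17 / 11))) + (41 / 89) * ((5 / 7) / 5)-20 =-10808478922 / 542333337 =-19.93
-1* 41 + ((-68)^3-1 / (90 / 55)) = -5660525 / 18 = -314473.61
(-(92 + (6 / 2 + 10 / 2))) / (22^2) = -25 / 121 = -0.21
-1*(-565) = 565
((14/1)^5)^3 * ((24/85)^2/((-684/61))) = -151834461264424730624/137275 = -1106060544632487.57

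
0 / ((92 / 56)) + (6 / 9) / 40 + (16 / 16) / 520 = 29 / 1560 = 0.02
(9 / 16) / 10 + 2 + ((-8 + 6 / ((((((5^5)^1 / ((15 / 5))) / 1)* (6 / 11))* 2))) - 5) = -1093847 / 100000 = -10.94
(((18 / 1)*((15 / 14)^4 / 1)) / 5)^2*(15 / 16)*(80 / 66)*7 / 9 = 23066015625 / 1159548544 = 19.89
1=1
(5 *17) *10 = 850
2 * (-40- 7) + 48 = -46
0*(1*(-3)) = 0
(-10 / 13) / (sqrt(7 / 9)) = -30 * sqrt(7) / 91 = -0.87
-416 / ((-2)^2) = -104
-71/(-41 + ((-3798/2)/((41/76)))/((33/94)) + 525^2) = -32021/119766232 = -0.00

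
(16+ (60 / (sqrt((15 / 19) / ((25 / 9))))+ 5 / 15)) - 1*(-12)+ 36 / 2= 139 / 3+ 20*sqrt(285) / 3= 158.88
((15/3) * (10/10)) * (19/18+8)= 815/18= 45.28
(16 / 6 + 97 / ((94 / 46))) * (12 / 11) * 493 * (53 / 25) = 738823604 / 12925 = 57162.37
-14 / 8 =-7 / 4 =-1.75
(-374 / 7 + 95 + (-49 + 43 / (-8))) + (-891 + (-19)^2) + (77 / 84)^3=-6556435 / 12096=-542.03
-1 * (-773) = 773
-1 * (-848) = 848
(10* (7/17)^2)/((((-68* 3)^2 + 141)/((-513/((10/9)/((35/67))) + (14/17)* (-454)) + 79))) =-99728475/4581731149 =-0.02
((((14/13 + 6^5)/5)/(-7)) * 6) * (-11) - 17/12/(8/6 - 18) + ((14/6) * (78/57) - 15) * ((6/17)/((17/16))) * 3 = 1464431485457/99936200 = 14653.66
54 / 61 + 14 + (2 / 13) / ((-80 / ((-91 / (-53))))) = 1924533 / 129320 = 14.88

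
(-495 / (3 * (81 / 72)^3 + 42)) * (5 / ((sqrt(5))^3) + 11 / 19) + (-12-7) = -29.98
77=77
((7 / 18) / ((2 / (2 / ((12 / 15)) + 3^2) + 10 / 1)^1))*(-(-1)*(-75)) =-4025 / 1404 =-2.87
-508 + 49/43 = -21795/43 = -506.86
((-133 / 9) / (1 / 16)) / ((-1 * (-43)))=-2128 / 387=-5.50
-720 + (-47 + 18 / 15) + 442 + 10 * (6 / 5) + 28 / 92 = -35822 / 115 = -311.50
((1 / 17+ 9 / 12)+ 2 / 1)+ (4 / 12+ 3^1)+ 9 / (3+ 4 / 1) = 10607 / 1428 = 7.43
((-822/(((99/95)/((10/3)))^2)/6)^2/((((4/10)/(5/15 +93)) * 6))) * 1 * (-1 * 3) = -5350613732187500000/23342483043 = -229222132.12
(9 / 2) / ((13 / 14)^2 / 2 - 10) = -1764 / 3751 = -0.47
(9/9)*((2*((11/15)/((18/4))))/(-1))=-44/135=-0.33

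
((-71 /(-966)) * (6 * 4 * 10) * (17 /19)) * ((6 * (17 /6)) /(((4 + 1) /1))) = 53.66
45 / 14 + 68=997 / 14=71.21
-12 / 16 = -3 / 4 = -0.75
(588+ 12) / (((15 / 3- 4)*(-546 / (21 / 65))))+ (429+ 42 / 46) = 1669692 / 3887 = 429.56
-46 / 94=-0.49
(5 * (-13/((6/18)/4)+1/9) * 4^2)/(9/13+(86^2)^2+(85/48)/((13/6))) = -507520/2226085443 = -0.00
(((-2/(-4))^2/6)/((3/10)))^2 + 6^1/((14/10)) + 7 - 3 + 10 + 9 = 247711/9072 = 27.31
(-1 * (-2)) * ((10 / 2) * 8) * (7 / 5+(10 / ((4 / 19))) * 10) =38112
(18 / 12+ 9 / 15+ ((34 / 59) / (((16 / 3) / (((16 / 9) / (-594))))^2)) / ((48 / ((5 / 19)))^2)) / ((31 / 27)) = 818118834739021 / 447296011937280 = 1.83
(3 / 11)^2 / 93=3 / 3751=0.00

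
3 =3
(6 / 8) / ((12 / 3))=3 / 16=0.19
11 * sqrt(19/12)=11 * sqrt(57)/6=13.84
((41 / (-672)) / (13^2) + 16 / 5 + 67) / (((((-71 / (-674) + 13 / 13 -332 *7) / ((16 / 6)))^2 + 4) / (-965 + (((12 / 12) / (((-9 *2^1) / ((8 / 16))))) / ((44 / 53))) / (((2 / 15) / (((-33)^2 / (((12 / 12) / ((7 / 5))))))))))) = -195222391595859881 / 1565884112112492900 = -0.12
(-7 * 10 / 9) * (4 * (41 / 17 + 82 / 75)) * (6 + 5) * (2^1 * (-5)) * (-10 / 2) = -27529040 / 459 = -59976.12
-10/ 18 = -5/ 9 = -0.56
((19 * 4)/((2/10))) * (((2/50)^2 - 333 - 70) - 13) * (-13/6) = 342505.35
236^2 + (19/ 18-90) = 1000927/ 18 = 55607.06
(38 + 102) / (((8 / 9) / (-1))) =-315 / 2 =-157.50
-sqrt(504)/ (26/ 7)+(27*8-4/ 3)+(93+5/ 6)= 302.46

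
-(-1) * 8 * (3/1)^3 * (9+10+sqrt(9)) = 4752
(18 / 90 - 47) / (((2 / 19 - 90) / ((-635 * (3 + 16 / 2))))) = -3105531 / 854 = -3636.45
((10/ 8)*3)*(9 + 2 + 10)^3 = 138915/ 4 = 34728.75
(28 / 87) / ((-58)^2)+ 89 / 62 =6512297 / 4536354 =1.44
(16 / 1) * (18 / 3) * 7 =672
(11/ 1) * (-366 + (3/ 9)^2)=-36223/ 9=-4024.78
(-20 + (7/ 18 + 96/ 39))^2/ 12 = 16104169/ 657072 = 24.51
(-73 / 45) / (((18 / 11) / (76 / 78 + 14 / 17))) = -478588 / 268515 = -1.78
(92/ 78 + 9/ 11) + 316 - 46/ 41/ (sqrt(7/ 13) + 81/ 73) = 122567 * sqrt(91)/ 983795 + 133451831272/ 422048055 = 317.39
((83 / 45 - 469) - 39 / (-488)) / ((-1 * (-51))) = -10256981 / 1119960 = -9.16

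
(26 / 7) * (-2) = -52 / 7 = -7.43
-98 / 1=-98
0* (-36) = 0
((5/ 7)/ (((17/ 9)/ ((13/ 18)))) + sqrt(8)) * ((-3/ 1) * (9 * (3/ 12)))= -27 * sqrt(2)/ 2 - 1755/ 952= -20.94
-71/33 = -2.15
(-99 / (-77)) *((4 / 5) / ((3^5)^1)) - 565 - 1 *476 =-983741 / 945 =-1041.00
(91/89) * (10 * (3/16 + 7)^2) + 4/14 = 42144409/79744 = 528.50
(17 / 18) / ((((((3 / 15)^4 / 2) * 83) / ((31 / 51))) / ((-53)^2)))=54424375 / 2241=24285.75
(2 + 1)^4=81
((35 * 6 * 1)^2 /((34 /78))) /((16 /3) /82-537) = -211547700 /1122731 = -188.42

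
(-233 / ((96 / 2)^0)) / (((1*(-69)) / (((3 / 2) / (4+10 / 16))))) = 932 / 851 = 1.10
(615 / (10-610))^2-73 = -115119 / 1600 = -71.95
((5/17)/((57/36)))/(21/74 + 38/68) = 222/1007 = 0.22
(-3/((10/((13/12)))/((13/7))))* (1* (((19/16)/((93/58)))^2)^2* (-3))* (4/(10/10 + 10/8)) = 15577332856969/16086110423040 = 0.97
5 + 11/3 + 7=47/3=15.67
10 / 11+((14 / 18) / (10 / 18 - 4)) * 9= -383 / 341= -1.12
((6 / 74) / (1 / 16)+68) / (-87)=-0.80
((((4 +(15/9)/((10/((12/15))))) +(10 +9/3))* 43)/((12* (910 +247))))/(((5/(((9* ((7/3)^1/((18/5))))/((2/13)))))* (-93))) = -77357/17878320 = -0.00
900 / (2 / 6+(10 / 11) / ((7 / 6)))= 207900 / 257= 808.95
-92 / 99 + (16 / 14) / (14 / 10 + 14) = -4148 / 4851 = -0.86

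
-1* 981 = -981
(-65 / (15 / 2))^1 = -26 / 3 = -8.67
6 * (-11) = -66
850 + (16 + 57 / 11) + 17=9770 / 11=888.18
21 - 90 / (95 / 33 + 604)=417597 / 20027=20.85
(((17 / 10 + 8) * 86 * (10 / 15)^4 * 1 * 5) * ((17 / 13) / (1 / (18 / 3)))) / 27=2269024 / 9477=239.42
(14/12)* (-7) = -49/6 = -8.17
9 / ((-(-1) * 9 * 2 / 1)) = 1 / 2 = 0.50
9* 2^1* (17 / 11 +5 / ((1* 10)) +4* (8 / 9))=1109 / 11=100.82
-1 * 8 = -8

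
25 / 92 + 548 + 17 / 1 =52005 / 92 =565.27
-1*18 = -18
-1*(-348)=348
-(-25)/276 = 25/276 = 0.09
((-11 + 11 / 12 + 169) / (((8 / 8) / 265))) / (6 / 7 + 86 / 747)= 880833765 / 20336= 43314.01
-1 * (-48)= 48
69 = 69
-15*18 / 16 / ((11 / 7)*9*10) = -21 / 176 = -0.12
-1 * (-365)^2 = -133225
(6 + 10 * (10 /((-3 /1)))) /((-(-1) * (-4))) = 41 /6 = 6.83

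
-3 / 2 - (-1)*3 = 3 / 2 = 1.50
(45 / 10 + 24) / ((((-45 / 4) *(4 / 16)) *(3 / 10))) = -304 / 9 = -33.78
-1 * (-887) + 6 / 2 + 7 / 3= 892.33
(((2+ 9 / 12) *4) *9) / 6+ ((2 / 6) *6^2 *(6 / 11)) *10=1803 / 22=81.95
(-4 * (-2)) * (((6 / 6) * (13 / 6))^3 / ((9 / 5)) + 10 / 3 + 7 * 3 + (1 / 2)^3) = 58532 / 243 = 240.87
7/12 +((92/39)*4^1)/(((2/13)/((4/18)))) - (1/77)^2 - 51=-23556025/640332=-36.79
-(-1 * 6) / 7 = 6 / 7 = 0.86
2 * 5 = 10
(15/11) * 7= 105/11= 9.55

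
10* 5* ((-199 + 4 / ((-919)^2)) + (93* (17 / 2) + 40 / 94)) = 1174805474425 / 39694367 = 29596.28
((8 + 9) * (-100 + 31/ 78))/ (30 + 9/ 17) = -2245241/ 40482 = -55.46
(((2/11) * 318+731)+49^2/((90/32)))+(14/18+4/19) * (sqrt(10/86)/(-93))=813041/495 - 169 * sqrt(215)/683829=1642.50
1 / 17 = 0.06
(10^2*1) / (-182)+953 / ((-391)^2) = -7557327 / 13912171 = -0.54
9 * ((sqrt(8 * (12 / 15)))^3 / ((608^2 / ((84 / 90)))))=21 * sqrt(10) / 180500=0.00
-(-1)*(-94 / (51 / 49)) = -4606 / 51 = -90.31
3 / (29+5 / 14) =14 / 137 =0.10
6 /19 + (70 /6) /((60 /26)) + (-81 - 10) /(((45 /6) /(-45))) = 188569 /342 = 551.37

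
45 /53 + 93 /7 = 5244 /371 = 14.13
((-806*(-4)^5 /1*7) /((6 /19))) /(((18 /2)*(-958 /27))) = -27442688 /479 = -57291.62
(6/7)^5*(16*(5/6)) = 103680/16807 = 6.17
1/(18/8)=4/9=0.44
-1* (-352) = 352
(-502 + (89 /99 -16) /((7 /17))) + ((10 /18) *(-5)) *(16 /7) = -377701 /693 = -545.02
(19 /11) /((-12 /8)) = -1.15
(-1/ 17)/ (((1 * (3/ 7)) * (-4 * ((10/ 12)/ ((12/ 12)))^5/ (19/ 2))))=43092/ 53125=0.81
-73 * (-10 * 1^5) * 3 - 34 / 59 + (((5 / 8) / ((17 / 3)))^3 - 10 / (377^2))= 46182932915879109 / 21093635503616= 2189.43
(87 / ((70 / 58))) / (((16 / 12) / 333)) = 2520477 / 140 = 18003.41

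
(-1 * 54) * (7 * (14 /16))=-1323 /4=-330.75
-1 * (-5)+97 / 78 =487 / 78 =6.24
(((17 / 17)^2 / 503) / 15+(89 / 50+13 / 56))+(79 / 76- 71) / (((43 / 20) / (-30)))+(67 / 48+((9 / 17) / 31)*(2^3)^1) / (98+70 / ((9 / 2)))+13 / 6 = 980.39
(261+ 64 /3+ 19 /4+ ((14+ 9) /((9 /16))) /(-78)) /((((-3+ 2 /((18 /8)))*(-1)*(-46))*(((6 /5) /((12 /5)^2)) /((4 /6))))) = -804658 /85215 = -9.44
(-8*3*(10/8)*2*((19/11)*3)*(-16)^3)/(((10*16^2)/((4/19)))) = 1152/11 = 104.73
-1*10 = -10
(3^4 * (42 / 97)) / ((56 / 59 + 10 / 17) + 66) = 568701 / 1095130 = 0.52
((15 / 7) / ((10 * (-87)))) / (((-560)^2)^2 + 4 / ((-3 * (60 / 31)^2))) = -1350 / 53902872575804917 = -0.00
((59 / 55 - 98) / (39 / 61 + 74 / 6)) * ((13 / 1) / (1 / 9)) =-114142041 / 130570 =-874.18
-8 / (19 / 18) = -7.58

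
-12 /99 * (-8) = 32 /33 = 0.97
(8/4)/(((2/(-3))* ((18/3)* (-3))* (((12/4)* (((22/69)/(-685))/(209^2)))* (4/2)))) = -62563105/24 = -2606796.04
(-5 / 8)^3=-125 / 512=-0.24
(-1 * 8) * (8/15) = -64/15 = -4.27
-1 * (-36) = 36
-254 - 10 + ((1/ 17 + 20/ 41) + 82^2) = 4503001/ 697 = 6460.55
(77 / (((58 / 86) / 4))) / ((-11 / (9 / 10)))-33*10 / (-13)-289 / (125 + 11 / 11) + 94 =18935591 / 237510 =79.73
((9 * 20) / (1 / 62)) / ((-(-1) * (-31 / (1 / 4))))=-90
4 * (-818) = -3272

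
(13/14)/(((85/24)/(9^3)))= 113724/595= 191.13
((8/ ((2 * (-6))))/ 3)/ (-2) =1/ 9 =0.11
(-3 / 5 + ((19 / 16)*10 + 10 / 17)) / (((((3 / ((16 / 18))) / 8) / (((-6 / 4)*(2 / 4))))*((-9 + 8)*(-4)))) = -2689 / 510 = -5.27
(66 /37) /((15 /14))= 308 /185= 1.66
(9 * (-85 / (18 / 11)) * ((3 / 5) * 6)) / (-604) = 1683 / 604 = 2.79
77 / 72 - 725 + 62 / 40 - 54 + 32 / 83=-23186731 / 29880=-776.00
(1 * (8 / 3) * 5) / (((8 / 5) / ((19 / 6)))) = 475 / 18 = 26.39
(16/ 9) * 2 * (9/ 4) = 8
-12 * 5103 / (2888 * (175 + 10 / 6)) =-0.12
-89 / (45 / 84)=-2492 / 15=-166.13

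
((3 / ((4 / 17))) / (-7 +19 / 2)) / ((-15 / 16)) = -136 / 25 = -5.44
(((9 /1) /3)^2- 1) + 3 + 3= 14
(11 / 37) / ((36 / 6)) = 0.05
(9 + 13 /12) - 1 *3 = 85 /12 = 7.08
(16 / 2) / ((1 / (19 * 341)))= 51832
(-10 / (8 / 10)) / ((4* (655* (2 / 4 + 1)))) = -5 / 1572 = -0.00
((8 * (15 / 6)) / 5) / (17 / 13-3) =-26 / 11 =-2.36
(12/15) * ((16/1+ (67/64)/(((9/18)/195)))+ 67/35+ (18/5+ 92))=584411/1400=417.44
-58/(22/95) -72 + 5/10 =-7083/22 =-321.95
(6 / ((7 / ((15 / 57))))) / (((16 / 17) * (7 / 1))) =255 / 7448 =0.03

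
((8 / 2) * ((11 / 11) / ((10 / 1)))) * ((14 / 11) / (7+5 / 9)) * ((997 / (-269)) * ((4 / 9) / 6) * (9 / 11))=-41874 / 2766665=-0.02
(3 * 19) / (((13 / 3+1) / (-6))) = -513 / 8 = -64.12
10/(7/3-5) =-15/4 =-3.75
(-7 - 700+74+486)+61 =-86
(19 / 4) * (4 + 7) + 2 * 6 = 257 / 4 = 64.25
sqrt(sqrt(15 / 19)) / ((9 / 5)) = 5 * 15^(1 / 4) * 19^(3 / 4) / 171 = 0.52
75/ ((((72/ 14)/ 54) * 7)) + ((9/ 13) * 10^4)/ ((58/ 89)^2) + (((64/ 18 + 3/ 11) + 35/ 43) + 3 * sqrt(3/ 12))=764215003480/ 46541781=16419.98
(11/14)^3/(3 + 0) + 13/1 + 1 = 116579/8232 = 14.16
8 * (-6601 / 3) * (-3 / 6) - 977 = 23473 / 3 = 7824.33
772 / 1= 772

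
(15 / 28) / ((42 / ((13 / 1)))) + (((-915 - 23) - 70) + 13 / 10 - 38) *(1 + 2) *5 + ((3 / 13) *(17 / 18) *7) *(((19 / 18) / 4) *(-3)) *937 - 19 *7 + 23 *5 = -1542868811 / 91728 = -16820.04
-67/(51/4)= -5.25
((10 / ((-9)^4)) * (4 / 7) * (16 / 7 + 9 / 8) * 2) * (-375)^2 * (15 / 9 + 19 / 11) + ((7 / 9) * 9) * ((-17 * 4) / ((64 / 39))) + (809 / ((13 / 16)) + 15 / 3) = 3546.16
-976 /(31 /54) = -52704 /31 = -1700.13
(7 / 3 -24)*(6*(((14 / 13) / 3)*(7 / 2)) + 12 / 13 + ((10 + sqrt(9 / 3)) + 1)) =-1265 / 3 -65*sqrt(3) / 3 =-459.19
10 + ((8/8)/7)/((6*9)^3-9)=11021851/1102185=10.00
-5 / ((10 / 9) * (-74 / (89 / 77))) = 0.07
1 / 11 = 0.09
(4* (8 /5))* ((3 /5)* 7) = 672 /25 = 26.88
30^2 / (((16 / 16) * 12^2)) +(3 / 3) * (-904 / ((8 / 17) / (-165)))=1267885 / 4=316971.25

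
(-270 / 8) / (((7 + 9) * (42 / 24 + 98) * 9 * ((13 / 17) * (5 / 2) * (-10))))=17 / 138320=0.00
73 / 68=1.07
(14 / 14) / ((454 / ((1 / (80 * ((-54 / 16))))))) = -1 / 122580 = -0.00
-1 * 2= -2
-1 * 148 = -148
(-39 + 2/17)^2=436921/289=1511.84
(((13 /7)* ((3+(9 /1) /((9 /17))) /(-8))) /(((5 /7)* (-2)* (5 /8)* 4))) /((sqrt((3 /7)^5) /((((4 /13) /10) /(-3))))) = -49* sqrt(21) /2025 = -0.11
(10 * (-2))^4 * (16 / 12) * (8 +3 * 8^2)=128000000 / 3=42666666.67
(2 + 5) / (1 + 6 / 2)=1.75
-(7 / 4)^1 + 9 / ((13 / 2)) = -19 / 52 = -0.37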